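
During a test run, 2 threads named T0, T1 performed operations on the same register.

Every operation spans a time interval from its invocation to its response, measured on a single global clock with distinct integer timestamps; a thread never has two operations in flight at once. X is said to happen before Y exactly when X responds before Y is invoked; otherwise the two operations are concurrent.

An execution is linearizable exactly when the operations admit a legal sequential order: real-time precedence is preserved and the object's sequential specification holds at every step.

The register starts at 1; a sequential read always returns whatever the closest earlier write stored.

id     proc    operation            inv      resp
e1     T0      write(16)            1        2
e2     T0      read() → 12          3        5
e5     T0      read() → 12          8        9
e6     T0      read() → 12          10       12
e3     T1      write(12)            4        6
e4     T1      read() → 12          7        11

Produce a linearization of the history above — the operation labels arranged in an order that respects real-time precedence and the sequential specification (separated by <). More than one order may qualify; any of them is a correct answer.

e1 < e3 < e2 < e4 < e5 < e6

step 1: e1 write(16) — value 16
step 2: e3 write(12) — value 12
step 3: e2 read() → 12 — value 12
step 4: e4 read() → 12 — value 12
step 5: e5 read() → 12 — value 12
step 6: e6 read() → 12 — value 12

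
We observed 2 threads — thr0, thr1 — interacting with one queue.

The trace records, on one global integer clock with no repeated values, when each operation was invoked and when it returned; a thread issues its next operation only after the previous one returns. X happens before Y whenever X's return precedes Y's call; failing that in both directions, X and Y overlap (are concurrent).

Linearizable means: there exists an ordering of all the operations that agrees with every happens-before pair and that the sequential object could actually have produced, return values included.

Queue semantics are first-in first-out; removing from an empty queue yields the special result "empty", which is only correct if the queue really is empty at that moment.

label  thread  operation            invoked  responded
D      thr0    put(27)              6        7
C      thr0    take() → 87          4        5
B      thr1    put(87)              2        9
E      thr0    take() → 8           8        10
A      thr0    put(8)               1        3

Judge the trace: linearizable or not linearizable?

witness order: B, A, C, D, E
1. B put(87), leaving queue <87>
2. A put(8), leaving queue <87,8>
3. C take() → 87, leaving queue <8>
4. D put(27), leaving queue <8,27>
5. E take() → 8, leaving queue <27>

linearizable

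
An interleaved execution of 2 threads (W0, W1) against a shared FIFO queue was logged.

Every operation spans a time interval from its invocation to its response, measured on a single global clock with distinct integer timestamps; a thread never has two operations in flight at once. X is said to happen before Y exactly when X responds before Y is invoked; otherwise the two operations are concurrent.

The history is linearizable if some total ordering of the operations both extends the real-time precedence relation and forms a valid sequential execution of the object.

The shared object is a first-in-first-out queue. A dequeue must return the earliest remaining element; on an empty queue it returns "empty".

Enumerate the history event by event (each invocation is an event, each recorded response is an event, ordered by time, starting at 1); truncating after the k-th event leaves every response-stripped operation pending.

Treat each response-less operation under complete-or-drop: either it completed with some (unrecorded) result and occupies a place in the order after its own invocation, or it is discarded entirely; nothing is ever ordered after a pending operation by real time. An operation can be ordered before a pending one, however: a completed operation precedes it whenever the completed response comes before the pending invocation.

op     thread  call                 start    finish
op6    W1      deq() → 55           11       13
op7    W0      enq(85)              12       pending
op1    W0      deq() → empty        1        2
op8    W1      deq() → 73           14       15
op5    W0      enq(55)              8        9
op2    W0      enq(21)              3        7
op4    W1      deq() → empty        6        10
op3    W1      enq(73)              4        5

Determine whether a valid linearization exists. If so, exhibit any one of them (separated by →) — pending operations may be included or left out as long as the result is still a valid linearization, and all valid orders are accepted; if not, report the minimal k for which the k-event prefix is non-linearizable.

not linearizable — minimal violating prefix: 10 events

cut after 9 events: linearizable; cut after 10 events (op4 responds, time 10): not linearizable
no legal order exists: 5 real-time-consistent candidates over 5 completed FIFO queue operations, all rejected
one such order, op1, op2, op3, op4, op5, breaks at step 4 where op4 deq() → empty is illegal
one such order, op1, op2, op3, op5, op4, breaks at step 5 where op4 deq() → empty is illegal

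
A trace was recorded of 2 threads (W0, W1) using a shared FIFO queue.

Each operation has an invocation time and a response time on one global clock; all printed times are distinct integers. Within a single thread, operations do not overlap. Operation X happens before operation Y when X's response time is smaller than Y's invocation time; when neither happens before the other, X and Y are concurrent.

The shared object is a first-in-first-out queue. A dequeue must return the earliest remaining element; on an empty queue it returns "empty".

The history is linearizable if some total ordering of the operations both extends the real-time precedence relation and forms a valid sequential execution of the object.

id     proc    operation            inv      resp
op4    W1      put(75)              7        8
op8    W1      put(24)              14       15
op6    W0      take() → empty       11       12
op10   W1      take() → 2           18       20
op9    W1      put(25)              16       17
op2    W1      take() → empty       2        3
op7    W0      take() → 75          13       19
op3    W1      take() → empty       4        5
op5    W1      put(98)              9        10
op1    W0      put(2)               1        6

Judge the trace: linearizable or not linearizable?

through event 11 a valid linearization exists; event 12 (op6 responding at time 12) ends that
real-time-consistent orders of the 6 completed operations: 3 — all fail the FIFO queue replay
e.g. op1, op2, op3, op4, op5, op6: illegal at step 2, since op2 take() → empty cannot apply there
e.g. op2, op1, op3, op4, op5, op6: illegal at step 3, since op3 take() → empty cannot apply there

not linearizable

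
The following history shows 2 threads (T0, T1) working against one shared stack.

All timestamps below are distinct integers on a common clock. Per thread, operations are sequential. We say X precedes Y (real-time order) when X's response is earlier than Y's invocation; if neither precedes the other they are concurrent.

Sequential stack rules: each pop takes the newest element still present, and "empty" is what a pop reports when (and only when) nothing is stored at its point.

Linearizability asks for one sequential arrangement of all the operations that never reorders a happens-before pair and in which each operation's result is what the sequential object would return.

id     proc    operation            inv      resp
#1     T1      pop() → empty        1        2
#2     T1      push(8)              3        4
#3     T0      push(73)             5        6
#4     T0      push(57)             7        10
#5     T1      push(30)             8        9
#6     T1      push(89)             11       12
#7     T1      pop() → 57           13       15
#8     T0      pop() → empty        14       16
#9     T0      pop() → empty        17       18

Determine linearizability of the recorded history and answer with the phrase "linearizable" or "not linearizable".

cut after 15 events: linearizable; cut after 16 events (#8 responds, time 16): not linearizable
real-time-consistent orders of the 8 completed operations: 4 — all fail the stack replay
take #1, #2, #3, #4, #5, #6, #7, #8: step 7 already fails, because #7 pop() → 57 cannot occur there
take #1, #2, #3, #4, #5, #6, #8, #7: step 7 already fails, because #8 pop() → empty cannot occur there

not linearizable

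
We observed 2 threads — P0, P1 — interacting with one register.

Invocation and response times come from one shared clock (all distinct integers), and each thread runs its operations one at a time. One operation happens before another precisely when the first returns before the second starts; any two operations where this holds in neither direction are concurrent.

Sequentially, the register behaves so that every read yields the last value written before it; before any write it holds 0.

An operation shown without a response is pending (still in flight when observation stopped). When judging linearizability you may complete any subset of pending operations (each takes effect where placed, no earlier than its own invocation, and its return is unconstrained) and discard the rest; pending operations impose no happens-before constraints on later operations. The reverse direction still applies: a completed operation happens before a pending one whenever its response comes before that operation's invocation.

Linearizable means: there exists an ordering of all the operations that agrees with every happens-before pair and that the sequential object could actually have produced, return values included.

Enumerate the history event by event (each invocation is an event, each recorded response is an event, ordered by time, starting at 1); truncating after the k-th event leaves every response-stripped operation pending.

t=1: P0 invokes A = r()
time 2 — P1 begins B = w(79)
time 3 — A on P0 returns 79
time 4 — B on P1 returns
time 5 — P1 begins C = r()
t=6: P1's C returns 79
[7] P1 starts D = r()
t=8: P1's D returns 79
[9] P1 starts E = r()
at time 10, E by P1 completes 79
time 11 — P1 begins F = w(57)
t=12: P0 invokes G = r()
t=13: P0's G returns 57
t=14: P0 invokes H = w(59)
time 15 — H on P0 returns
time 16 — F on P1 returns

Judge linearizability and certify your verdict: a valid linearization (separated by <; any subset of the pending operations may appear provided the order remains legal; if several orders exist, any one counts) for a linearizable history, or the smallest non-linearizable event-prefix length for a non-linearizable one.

linearizable — witness: B < A < C < D < E < F < G < H

after step 1 (B w(79)): value 79
after step 2 (A r() → 79): value 79
after step 3 (C r() → 79): value 79
after step 4 (D r() → 79): value 79
after step 5 (E r() → 79): value 79
after step 6 (F w(57)): value 57
after step 7 (G r() → 57): value 57
after step 8 (H w(59)): value 59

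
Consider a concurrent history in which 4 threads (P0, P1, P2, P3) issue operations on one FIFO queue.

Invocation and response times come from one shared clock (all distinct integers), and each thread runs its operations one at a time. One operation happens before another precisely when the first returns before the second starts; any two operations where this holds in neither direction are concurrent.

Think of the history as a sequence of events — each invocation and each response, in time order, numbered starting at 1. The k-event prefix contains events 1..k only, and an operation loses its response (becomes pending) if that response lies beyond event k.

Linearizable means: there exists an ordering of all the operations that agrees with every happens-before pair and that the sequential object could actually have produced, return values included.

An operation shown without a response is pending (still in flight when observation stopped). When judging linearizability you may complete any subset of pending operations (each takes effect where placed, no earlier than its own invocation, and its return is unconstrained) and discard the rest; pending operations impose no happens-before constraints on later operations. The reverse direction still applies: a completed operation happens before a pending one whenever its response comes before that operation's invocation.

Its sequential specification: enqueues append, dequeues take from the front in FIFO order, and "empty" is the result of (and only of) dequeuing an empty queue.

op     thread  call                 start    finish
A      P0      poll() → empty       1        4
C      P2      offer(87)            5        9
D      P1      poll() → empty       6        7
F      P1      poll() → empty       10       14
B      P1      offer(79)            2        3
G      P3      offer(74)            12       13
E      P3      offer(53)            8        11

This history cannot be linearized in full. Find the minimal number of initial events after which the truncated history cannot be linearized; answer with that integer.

7

events 1..6 are still linearizable — one witness is A, B:
1. A poll() → empty, leaving queue <>
2. B offer(79), leaving queue <79>
include event 7 — D responding at 7 — and every candidate order breaks
every completion of the 1 pending operation (C) was checked; none linearizes
take A, B, D (pending dropped): step 3 already fails, because D poll() → empty cannot occur there
take B, A, D (pending dropped): step 2 already fails, because A poll() → empty cannot occur there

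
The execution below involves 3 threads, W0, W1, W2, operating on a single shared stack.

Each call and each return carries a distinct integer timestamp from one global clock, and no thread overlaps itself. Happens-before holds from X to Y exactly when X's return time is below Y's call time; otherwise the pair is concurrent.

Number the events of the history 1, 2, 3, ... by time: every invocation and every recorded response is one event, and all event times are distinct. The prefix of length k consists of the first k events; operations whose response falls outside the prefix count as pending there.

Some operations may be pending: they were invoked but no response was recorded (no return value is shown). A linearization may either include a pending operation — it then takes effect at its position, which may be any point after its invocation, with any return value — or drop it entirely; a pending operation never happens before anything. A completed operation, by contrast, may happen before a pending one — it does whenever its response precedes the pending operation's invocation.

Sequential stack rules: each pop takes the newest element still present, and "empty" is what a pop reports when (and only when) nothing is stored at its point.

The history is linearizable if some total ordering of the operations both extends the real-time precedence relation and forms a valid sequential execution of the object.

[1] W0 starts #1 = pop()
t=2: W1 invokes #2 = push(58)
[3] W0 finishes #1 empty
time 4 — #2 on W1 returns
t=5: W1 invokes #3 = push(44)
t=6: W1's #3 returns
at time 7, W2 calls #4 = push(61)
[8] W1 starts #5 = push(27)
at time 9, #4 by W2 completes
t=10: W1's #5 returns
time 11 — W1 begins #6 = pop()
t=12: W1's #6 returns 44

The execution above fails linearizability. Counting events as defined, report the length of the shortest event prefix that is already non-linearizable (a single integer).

events 1..11 are linearizable, e.g. via #1, #2, #3, #4, #5:
1. #1 pop() → empty, leaving stack <>
2. #2 push(58), leaving stack <58>
3. #3 push(44), leaving stack <58,44>
4. #4 push(61), leaving stack <58,44,61>
5. #5 push(27), leaving stack <58,44,61,27>
with event 12 included (#6 responding at time 12), all real-time-consistent orders fail
one such order, #1, #2, #3, #4, #5, #6, breaks at step 6 where #6 pop() → 44 is illegal
one such order, #1, #2, #3, #5, #4, #6, breaks at step 6 where #6 pop() → 44 is illegal

12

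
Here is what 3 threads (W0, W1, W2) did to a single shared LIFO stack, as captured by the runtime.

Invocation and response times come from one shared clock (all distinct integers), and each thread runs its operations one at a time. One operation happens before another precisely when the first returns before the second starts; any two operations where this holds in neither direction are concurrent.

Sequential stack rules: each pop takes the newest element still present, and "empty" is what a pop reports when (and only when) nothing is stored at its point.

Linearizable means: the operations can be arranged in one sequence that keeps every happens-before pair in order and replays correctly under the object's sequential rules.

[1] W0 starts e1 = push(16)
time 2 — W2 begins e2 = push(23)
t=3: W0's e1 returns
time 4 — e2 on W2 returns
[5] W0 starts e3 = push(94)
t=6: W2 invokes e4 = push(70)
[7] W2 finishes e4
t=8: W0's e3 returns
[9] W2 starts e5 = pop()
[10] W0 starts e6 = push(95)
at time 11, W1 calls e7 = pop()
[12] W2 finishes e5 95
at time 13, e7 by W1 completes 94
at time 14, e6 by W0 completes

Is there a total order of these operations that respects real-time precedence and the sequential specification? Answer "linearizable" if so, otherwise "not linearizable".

linearizable

a witness: e1, e2, e4, e3, e6, e5, e7
1. e1 push(16), leaving stack <16>
2. e2 push(23), leaving stack <16,23>
3. e4 push(70), leaving stack <16,23,70>
4. e3 push(94), leaving stack <16,23,70,94>
5. e6 push(95), leaving stack <16,23,70,94,95>
6. e5 pop() → 95, leaving stack <16,23,70,94>
7. e7 pop() → 94, leaving stack <16,23,70>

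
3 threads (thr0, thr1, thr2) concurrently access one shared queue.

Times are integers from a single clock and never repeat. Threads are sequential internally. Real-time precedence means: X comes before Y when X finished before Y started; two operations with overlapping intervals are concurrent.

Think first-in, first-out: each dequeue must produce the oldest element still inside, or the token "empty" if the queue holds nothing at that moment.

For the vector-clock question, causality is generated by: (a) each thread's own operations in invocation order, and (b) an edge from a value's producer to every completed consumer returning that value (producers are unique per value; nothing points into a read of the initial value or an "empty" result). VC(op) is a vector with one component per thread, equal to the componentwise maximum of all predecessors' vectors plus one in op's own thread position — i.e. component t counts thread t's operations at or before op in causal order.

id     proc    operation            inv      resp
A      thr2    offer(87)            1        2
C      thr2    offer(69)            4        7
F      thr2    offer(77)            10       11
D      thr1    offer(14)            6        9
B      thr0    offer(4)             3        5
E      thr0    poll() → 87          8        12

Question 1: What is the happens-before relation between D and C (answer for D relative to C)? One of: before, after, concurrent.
Answer: concurrent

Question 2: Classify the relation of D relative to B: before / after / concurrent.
Answer: after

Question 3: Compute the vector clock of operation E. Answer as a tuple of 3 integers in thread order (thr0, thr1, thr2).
Answer: (2, 0, 1)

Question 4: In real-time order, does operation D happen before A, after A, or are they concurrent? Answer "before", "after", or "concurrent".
Answer: after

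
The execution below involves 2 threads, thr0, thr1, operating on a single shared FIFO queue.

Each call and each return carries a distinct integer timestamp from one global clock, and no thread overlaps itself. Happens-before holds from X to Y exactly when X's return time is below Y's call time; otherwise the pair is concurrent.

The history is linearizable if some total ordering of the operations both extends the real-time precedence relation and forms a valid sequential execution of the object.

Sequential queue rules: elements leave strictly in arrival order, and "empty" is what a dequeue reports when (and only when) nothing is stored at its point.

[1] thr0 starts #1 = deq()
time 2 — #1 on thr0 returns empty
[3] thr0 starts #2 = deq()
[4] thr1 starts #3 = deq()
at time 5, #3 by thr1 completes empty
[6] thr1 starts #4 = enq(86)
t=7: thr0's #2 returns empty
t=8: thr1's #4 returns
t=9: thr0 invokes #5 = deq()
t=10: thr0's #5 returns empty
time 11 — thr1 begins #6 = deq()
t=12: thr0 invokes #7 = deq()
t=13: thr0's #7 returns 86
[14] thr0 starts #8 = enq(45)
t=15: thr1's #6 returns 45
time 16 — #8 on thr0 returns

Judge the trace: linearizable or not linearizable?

not linearizable

cut after 9 events: linearizable; cut after 10 events (#5 responds, time 10): not linearizable
checked exhaustively: 3 real-time-consistent orders of 5 completed operations, zero legal FIFO queue replays
one such order, #1, #2, #3, #4, #5, breaks at step 5 where #5 deq() → empty is illegal
one such order, #1, #3, #2, #4, #5, breaks at step 5 where #5 deq() → empty is illegal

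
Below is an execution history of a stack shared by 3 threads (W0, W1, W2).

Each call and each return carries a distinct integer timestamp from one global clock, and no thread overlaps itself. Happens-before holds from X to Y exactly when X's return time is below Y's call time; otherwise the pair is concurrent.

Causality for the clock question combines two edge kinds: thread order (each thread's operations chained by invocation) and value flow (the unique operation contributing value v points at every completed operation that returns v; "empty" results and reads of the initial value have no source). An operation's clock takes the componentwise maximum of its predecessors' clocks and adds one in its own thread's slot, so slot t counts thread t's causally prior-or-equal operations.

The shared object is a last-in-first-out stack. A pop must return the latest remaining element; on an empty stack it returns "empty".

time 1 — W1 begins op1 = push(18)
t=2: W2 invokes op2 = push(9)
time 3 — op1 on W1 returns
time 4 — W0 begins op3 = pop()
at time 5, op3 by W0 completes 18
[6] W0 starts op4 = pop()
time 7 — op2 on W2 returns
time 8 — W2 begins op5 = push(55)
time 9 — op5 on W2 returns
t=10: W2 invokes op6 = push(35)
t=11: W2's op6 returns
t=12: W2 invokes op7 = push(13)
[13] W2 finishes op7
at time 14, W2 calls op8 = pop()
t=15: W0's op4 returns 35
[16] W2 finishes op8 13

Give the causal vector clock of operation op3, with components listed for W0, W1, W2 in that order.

(1, 1, 0)

invoked at 2, op2 has no predecessors; its own W2 bump gives (0, 0, 1)
invoked at 1, op1 has no predecessors; its own W1 bump gives (0, 1, 0)
op5 (invocation 8): componentwise max over VC(op2)=(0, 0, 1), +1 at W2, giving (0, 0, 2)
op3 (invocation 4): componentwise max over VC(op1)=(0, 1, 0), +1 at W0, giving (1, 1, 0)
op6 (invocation 10): componentwise max over VC(op5)=(0, 0, 2), +1 at W2, giving (0, 0, 3)
op7 (invocation 12): componentwise max over VC(op6)=(0, 0, 3), +1 at W2, giving (0, 0, 4)
op8 (invocation 14): componentwise max over VC(op7)=(0, 0, 4), +1 at W2, giving (0, 0, 5)
op4 (invocation 6): componentwise max over VC(op3)=(1, 1, 0), VC(op6)=(0, 0, 3), +1 at W0, giving (2, 1, 3)
target: VC(op3) = (1, 1, 0)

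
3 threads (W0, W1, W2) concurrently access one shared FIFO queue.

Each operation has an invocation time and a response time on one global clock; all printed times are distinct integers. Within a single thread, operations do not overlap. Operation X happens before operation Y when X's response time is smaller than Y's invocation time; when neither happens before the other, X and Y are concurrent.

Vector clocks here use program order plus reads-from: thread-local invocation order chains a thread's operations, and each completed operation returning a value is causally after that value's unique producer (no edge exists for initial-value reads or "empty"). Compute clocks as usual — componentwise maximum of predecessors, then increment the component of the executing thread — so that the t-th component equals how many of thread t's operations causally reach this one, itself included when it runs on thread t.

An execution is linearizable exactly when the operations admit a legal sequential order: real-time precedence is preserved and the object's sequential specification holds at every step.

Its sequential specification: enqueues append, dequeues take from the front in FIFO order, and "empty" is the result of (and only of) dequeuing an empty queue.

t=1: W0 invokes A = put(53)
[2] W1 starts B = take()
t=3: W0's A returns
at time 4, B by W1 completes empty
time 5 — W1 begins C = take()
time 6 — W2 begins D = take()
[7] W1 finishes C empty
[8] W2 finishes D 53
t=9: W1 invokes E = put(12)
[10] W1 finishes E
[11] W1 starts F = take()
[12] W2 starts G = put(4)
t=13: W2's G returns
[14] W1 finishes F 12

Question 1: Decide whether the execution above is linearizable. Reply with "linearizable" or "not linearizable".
linearizable

witness order: B, A, D, C, E, F, G
after step 1 (B take() → empty): queue <>
after step 2 (A put(53)): queue <53>
after step 3 (D take() → 53): queue <>
after step 4 (C take() → empty): queue <>
after step 5 (E put(12)): queue <12>
after step 6 (F take() → 12): queue <>
after step 7 (G put(4)): queue <4>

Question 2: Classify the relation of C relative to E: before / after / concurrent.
before

C spans [5,7], E spans [9,10]
resp(C)=7 < inv(E)=9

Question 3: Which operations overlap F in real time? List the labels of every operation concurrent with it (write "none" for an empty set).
G

F spans [11,14]: anything still running between times 11 and 14 counts as concurrent
A [1,3]: before
B [2,4]: before
C [5,7]: before
D [6,8]: before
E [9,10]: before
G [12,13]: concurrent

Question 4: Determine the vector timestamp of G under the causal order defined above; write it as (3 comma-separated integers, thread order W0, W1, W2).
(1, 0, 2)

B (invocation 2): nothing precedes it; W1's component alone gives (0, 1, 0)
A (invocation 1): nothing precedes it; W0's component alone gives (1, 0, 0)
invoked at 5, C merges VC(B)=(0, 1, 0) and bumps W1's slot → (0, 2, 0)
invoked at 6, D merges VC(A)=(1, 0, 0) and bumps W2's slot → (1, 0, 1)
invoked at 9, E merges VC(C)=(0, 2, 0) and bumps W1's slot → (0, 3, 0)
invoked at 12, G merges VC(D)=(1, 0, 1) and bumps W2's slot → (1, 0, 2)
invoked at 11, F merges VC(E)=(0, 3, 0) and bumps W1's slot → (0, 4, 0)
target: VC(G) = (1, 0, 2)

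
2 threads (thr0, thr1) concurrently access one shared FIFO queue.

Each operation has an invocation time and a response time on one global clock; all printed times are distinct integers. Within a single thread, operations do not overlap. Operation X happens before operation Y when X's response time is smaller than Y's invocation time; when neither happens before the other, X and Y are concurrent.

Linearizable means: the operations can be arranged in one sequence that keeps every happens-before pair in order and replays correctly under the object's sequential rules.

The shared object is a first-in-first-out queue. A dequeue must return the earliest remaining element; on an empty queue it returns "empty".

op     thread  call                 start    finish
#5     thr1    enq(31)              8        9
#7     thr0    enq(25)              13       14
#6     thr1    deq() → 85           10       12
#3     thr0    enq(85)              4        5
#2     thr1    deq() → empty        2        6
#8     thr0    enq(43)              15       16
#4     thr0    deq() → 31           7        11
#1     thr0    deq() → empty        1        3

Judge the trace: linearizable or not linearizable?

a witness: #1, #2, #3, #5, #6, #4, #7, #8
step 1: #1 deq() → empty — queue <>
step 2: #2 deq() → empty — queue <>
step 3: #3 enq(85) — queue <85>
step 4: #5 enq(31) — queue <85,31>
step 5: #6 deq() → 85 — queue <31>
step 6: #4 deq() → 31 — queue <>
step 7: #7 enq(25) — queue <25>
step 8: #8 enq(43) — queue <25,43>

linearizable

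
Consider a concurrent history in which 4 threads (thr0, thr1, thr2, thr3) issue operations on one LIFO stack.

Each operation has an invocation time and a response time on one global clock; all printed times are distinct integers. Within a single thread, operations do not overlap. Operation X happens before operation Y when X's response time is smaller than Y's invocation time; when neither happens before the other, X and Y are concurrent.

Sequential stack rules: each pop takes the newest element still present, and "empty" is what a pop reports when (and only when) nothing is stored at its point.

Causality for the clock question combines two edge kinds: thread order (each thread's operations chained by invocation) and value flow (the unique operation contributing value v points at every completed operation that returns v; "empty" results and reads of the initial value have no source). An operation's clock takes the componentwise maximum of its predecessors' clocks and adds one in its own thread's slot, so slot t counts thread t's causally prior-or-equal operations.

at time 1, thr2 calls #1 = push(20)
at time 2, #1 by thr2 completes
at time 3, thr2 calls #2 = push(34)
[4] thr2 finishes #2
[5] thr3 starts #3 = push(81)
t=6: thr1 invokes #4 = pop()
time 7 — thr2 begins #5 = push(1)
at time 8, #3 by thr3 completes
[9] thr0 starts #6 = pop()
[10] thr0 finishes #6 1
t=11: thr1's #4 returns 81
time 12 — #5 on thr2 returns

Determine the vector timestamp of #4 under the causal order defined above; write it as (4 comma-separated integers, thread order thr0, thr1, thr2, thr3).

VC(#3, invoked at 5): no causal predecessors; +1 on thr3 → (0, 0, 0, 1)
VC(#1, invoked at 1): no causal predecessors; +1 on thr2 → (0, 0, 1, 0)
#2 (invocation 3): componentwise max over VC(#1)=(0, 0, 1, 0), +1 at thr2, giving (0, 0, 2, 0)
#4 (invocation 6): componentwise max over VC(#3)=(0, 0, 0, 1), +1 at thr1, giving (0, 1, 0, 1)
#5 (invocation 7): componentwise max over VC(#2)=(0, 0, 2, 0), +1 at thr2, giving (0, 0, 3, 0)
#6 (invocation 9): componentwise max over VC(#5)=(0, 0, 3, 0), +1 at thr0, giving (1, 0, 3, 0)
target: VC(#4) = (0, 1, 0, 1)

(0, 1, 0, 1)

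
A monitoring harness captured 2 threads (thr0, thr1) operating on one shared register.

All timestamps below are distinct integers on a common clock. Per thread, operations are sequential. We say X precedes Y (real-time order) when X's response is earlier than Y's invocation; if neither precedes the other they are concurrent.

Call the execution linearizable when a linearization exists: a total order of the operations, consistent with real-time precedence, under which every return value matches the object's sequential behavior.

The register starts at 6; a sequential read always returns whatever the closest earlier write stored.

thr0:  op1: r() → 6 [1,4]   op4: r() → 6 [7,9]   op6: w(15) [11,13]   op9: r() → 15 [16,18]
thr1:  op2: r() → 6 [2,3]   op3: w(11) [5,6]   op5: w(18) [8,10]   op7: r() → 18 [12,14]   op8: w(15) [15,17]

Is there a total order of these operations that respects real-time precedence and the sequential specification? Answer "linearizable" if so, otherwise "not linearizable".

cut after 8 events: linearizable; cut after 9 events (op4 responds, time 9): not linearizable
all 2 real-time-respecting orders fail — 4 completed register operations, no legal replay
completion choices over the 1 pending operation (op5) were checked; none helps
for example op1, op2, op3, op4 (pending dropped) fails at step 4: op4 r() → 6 is not legal there
for example op2, op1, op3, op4 (pending dropped) fails at step 4: op4 r() → 6 is not legal there

not linearizable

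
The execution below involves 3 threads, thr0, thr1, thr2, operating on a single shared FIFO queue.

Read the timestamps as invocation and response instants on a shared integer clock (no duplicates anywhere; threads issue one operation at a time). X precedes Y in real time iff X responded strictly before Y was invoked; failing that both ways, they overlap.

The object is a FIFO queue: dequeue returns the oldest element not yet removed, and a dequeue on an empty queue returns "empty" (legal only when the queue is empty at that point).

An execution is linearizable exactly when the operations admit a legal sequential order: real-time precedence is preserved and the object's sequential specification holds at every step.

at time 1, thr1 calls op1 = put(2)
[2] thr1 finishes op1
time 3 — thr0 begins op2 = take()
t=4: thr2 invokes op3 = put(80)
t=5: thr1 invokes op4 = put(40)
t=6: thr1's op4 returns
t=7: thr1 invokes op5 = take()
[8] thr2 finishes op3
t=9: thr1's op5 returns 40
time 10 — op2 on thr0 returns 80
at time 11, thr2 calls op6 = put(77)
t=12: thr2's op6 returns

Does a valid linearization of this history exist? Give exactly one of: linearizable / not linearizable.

not linearizable

already the first 10 events (up to op2's response at time 10) admit no linearization; the first 9 still do
12 orders of the 5 completed FIFO queue ops respect real time; none is legal
e.g. op1, op2, op3, op4, op5: illegal at step 2, since op2 take() → 80 cannot apply there
e.g. op1, op2, op4, op3, op5: illegal at step 2, since op2 take() → 80 cannot apply there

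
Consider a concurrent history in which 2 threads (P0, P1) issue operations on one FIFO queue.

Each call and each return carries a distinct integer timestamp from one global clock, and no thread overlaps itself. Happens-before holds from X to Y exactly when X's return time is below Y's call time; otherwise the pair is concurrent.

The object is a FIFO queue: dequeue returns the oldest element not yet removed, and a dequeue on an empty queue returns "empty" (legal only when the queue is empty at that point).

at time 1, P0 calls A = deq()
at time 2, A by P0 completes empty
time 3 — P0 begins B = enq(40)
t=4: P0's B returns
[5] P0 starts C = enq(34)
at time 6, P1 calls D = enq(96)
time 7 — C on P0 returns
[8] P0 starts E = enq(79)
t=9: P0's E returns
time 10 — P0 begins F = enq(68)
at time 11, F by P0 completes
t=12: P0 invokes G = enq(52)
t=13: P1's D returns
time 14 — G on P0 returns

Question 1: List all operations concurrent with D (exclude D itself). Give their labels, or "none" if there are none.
D spans [6,13]: anything still running between times 6 and 13 counts as concurrent
A [1,2]: before
B [3,4]: before
C [5,7]: concurrent
E [8,9]: concurrent
F [10,11]: concurrent
G [12,14]: concurrent

C, E, F, G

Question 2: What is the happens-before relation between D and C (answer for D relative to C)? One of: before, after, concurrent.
D spans [6,13], C spans [5,7]
the intervals overlap in both directions

concurrent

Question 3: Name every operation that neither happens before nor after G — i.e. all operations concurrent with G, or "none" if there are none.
concurrent with G ([12,14]): every op whose interval crosses 12..14
A [1,2]: before
B [3,4]: before
C [5,7]: before
D [6,13]: concurrent
E [8,9]: before
F [10,11]: before

D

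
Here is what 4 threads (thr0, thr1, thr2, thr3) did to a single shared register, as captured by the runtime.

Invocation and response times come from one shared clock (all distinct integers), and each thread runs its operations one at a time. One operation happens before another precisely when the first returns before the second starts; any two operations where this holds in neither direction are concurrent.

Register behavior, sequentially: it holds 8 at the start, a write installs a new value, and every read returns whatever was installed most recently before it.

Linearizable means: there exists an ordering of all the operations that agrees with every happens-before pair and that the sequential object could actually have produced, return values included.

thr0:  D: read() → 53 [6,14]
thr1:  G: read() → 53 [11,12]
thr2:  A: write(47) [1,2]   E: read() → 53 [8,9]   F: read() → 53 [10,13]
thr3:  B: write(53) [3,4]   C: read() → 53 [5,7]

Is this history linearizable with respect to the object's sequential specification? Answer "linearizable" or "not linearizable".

linearizable

a witness: A, B, C, D, E, F, G
1. A write(47), leaving value 47
2. B write(53), leaving value 53
3. C read() → 53, leaving value 53
4. D read() → 53, leaving value 53
5. E read() → 53, leaving value 53
6. F read() → 53, leaving value 53
7. G read() → 53, leaving value 53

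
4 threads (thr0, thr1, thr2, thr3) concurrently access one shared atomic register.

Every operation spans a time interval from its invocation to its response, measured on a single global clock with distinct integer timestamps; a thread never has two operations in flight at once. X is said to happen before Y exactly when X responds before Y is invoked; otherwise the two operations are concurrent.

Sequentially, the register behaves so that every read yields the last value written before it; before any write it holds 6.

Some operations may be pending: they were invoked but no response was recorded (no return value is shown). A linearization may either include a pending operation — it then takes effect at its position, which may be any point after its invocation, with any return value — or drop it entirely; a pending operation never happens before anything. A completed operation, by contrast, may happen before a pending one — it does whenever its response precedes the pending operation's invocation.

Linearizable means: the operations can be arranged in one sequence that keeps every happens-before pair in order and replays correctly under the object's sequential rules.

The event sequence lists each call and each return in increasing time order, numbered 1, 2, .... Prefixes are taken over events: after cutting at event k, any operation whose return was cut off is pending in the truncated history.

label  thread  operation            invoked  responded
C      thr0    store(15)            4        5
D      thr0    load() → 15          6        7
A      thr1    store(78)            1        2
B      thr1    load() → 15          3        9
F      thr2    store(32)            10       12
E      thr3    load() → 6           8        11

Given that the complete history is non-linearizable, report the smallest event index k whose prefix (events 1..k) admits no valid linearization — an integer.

11

a valid linearization of events 1..10 exists, for instance A, C, B, D:
step 1: A store(78) — value 78
step 2: C store(15) — value 15
step 3: B load() → 15 — value 15
step 4: D load() → 15 — value 15
adding event 11 (E responds at 11) leaves no legal real-time order
every completion of the 1 pending operation (F) was checked; none linearizes
sample order A, B, C, D, E (pending dropped) stalls at step 2 — B load() → 15 has no legal effect
sample order A, C, B, D, E (pending dropped) stalls at step 5 — E load() → 6 has no legal effect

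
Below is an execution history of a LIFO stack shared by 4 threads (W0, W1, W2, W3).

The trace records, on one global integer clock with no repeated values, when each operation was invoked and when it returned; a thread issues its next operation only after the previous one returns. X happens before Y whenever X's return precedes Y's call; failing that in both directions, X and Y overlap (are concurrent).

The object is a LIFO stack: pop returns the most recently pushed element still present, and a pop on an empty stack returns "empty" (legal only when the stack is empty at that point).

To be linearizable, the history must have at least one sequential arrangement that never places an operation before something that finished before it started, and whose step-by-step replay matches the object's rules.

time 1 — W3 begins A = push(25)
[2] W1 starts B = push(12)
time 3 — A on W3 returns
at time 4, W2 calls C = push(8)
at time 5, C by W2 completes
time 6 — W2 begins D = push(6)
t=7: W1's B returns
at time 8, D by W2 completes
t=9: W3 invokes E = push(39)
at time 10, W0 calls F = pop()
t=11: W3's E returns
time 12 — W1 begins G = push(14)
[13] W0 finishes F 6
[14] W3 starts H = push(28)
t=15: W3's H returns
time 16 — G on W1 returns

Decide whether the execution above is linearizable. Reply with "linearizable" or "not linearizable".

one valid linearization: A, B, C, D, F, E, G, H
1. A push(25), leaving stack <25>
2. B push(12), leaving stack <25,12>
3. C push(8), leaving stack <25,12,8>
4. D push(6), leaving stack <25,12,8,6>
5. F pop() → 6, leaving stack <25,12,8>
6. E push(39), leaving stack <25,12,8,39>
7. G push(14), leaving stack <25,12,8,39,14>
8. H push(28), leaving stack <25,12,8,39,14,28>

linearizable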